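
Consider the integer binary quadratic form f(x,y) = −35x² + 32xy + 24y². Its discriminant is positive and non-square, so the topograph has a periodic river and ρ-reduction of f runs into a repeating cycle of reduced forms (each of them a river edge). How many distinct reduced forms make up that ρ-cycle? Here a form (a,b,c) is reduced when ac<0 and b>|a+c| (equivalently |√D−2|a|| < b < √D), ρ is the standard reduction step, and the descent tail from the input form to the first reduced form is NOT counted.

D = 4384, ⌊√D⌋ = 66
river: ρ → (24,64,-3)
river: ρ → (-3,62,45)
river: ρ → (45,28,-20)
river: ρ → (-20,52,21)
river: ρ → (21,32,-40)
river: ρ → (-40,48,13)
river: ρ → (13,56,-24)
river: ρ → (-24,40,29)
river: ρ → (29,18,-35)
river: ρ → (-35,52,12)
river: ρ → (12,44,-51)
river: ρ → (-51,58,5)
river: ρ → (5,62,-27)
river: ρ → (-27,46,21)
river: ρ → (21,38,-35)
river: ρ → (-35,32,24)
ρ-cycle length = 16 (tail of 0 descent steps not counted)

16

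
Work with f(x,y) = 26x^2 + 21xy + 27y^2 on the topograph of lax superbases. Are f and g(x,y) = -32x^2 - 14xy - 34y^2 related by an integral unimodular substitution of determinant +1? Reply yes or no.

D₁ = -2367, D₂ = -4156
discriminants differ ⇒ not SL₂(ℤ)-equivalent

no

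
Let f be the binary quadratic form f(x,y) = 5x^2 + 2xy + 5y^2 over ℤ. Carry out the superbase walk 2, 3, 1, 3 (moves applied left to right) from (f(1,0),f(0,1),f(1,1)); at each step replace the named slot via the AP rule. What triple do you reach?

start (5,5,12) = (f(1,0),f(0,1),f(1,1))
replace slot 2: 2·(5+12) − 5 = 29 → (5,29,12)
replace slot 3: 2·(5+29) − 12 = 56 → (5,29,56)
replace slot 1: 2·(29+56) − 5 = 165 → (165,29,56)
replace slot 3: 2·(165+29) − 56 = 332 → (165,29,332)

165,29,332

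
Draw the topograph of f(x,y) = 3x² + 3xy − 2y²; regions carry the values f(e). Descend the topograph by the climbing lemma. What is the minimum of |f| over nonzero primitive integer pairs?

river: ρ → (-2,5,1)
river: ρ → (1,5,-2)
river: ρ → (-2,3,3)
river: ρ → (3,3,-2)
closes: descent 0, river 4
min |a| on river = 1

1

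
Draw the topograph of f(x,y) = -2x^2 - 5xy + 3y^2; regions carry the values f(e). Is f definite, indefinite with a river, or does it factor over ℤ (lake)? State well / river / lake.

D = b²−4ac = (-5)² − 4·(-2)·3 = 49
D = 7² is a perfect square ⇒ form factors over ℤ ⇒ lakes

lake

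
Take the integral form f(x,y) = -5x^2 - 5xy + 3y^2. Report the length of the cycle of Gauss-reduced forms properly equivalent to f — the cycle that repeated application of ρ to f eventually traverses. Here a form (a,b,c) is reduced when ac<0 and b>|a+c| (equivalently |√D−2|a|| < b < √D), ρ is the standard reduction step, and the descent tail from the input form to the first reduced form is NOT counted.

D = 85, ⌊√D⌋ = 9
descent: ρ → (3,5,-5)  [lands on river]
river: ρ → (-5,5,3)
river: ρ → (3,7,-3)
river: ρ → (-3,5,5)
river: ρ → (5,5,-3)
river: ρ → (-3,7,3)
ρ-cycle length = 6 (tail of 1 descent step not counted)

6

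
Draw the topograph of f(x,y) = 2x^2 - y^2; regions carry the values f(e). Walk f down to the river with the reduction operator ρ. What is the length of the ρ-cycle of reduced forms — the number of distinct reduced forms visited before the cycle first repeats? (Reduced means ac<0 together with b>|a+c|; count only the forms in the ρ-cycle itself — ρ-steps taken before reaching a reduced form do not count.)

D = 8, ⌊√D⌋ = 2
descent: ρ → (-1,2,1)  [lands on river]
river: ρ → (1,2,-1)
ρ-cycle length = 2 (tail of 1 descent step not counted)

2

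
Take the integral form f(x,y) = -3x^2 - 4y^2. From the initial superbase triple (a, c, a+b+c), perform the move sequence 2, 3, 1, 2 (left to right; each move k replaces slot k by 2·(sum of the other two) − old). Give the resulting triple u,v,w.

start (-3,-4,-7) = (f(1,0),f(0,1),f(1,1))
replace slot 2: 2·((-3)+(-7)) − (-4) = -16 → (-3,-16,-7)
replace slot 3: 2·((-3)+(-16)) − (-7) = -31 → (-3,-16,-31)
replace slot 1: 2·((-16)+(-31)) − (-3) = -91 → (-91,-16,-31)
replace slot 2: 2·((-91)+(-31)) − (-16) = -228 → (-91,-228,-31)

-91,-228,-31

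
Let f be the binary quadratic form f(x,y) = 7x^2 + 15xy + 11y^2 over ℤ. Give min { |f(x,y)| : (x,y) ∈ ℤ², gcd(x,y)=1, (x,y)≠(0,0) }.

translate: b→1 (≡15 mod 14), so (7,15,11)→(7,1,3)
flip: (7,1,3)→(3,-1,7)
reduced (well bottom): (3,-1,7) with a≤c, −a<b≤a
well minimum = a = 3

3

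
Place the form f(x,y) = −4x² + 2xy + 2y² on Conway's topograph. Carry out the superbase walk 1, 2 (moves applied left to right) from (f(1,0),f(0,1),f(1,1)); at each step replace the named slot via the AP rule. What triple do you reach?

start (-4,2,0) = (f(1,0),f(0,1),f(1,1))
replace slot 1: 2·(2+0) − (-4) = 8 → (8,2,0)
replace slot 2: 2·(8+0) − 2 = 14 → (8,14,0)

8,14,0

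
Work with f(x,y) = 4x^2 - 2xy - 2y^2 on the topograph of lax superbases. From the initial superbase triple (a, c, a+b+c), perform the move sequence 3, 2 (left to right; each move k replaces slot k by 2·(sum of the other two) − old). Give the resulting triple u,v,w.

start (4,-2,0) = (f(1,0),f(0,1),f(1,1))
replace slot 3: 2·(4+(-2)) − 0 = 4 → (4,-2,4)
replace slot 2: 2·(4+4) − (-2) = 18 → (4,18,4)

4,18,4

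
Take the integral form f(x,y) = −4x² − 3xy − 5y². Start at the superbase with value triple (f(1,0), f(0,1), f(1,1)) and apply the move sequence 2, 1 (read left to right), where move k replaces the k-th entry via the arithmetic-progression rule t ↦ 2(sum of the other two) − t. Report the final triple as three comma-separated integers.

start (-4,-5,-12) = (f(1,0),f(0,1),f(1,1))
replace slot 2: 2·((-4)+(-12)) − (-5) = -27 → (-4,-27,-12)
replace slot 1: 2·((-27)+(-12)) − (-4) = -74 → (-74,-27,-12)

-74,-27,-12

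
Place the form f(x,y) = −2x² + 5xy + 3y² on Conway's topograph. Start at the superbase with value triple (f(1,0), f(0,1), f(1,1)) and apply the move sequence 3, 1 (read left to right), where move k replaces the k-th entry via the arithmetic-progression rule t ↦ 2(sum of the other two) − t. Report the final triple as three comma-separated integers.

start (-2,3,6) = (f(1,0),f(0,1),f(1,1))
replace slot 3: 2·((-2)+3) − 6 = -4 → (-2,3,-4)
replace slot 1: 2·(3+(-4)) − (-2) = 0 → (0,3,-4)

0,3,-4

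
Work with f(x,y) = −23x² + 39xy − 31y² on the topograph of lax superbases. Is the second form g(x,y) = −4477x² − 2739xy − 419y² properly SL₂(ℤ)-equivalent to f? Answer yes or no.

D₁ = -1331, D₂ = -1331
f is negative-definite; reduce −f:
−f: translate: b→7 (≡-39 mod 46), so (23,-39,31)→(23,7,15)
−f: flip: (23,7,15)→(15,-7,23)
−f: reduced (well bottom): (15,-7,23) with a≤c, −a<b≤a
flip sign back: reduced form of f is (-15,7,-23)
g is negative-definite; reduce −g:
−g: flip: (4477,2739,419)→(419,-2739,4477)
−g: translate: b→-225 (≡-2739 mod 838), so (419,-2739,4477)→(419,-225,31)
−g: flip: (419,-225,31)→(31,225,419)
−g: translate: b→-23 (≡225 mod 62), so (31,225,419)→(31,-23,15)
−g: flip: (31,-23,15)→(15,23,31)
−g: translate: b→-7 (≡23 mod 30), so (15,23,31)→(15,-7,23)
−g: reduced (well bottom): (15,-7,23) with a≤c, −a<b≤a
flip sign back: reduced form of g is (-15,7,-23)
reduced forms (-15, 7, -23) vs (-15, 7, -23) ⇒ equivalent

yes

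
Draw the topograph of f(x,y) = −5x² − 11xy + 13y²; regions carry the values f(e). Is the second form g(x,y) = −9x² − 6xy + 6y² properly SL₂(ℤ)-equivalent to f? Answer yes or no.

D₁ = 381, D₂ = 252
discriminants differ ⇒ not SL₂(ℤ)-equivalent

no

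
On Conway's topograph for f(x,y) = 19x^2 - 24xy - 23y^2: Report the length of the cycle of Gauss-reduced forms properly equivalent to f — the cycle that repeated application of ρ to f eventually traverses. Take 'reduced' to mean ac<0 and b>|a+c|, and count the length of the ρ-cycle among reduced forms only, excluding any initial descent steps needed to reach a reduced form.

D = 2324, ⌊√D⌋ = 48
descent: ρ → (-23,24,19)  [lands on river]
river: ρ → (19,14,-28)
river: ρ → (-28,42,5)
river: ρ → (5,48,-1)
river: ρ → (-1,48,5)
river: ρ → (5,42,-28)
river: ρ → (-28,14,19)
river: ρ → (19,24,-23)
river: ρ → (-23,22,20)
river: ρ → (20,18,-25)
river: ρ → (-25,32,13)
river: ρ → (13,46,-4)
river: ρ → (-4,42,35)
river: ρ → (35,28,-11)
river: ρ → (-11,38,20)
river: ρ → (20,42,-7)
river: ρ → (-7,42,20)
river: ρ → (20,38,-11)
river: ρ → (-11,28,35)
river: ρ → (35,42,-4)
river: ρ → (-4,46,13)
river: ρ → (13,32,-25)
river: ρ → (-25,18,20)
river: ρ → (20,22,-23)
ρ-cycle length = 24 (tail of 1 descent step not counted)

24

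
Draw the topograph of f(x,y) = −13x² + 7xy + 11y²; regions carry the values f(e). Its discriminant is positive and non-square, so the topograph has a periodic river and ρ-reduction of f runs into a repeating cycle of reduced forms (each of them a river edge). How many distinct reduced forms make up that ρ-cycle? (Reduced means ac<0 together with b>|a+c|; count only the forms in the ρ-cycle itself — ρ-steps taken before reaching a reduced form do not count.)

D = 621, ⌊√D⌋ = 24
river: ρ → (11,15,-9)
river: ρ → (-9,21,5)
river: ρ → (5,19,-13)
river: ρ → (-13,7,11)
ρ-cycle length = 4 (tail of 0 descent steps not counted)

4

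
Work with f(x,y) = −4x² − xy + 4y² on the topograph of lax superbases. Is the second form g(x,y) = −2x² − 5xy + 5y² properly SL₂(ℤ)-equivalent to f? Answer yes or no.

D₁ = 65, D₂ = 65
river cycle of f (length 6): (4, 1, -4), (-4, 7, 1), (1, 7, -4), (-4, 1, 4), (4, 7, -1), (-1, 7, 4)
river cycle of g (length 6): (5, 5, -2), (-2, 7, 2), (2, 5, -5), (-5, 5, 2), (2, 7, -2), (-2, 5, 5)
cycles differ ⇒ inequivalent

no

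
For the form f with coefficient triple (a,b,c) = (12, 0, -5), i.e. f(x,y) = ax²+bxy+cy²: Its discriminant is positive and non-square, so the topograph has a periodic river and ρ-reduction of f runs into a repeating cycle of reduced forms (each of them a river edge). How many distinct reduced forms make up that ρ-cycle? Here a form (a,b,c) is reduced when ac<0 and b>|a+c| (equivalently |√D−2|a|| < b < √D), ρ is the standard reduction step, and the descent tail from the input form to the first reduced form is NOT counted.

D = 240, ⌊√D⌋ = 15
descent: ρ → (-5,10,7)  [lands on river]
river: ρ → (7,4,-8)
river: ρ → (-8,12,3)
river: ρ → (3,12,-8)
river: ρ → (-8,4,7)
river: ρ → (7,10,-5)
ρ-cycle length = 6 (tail of 1 descent step not counted)

6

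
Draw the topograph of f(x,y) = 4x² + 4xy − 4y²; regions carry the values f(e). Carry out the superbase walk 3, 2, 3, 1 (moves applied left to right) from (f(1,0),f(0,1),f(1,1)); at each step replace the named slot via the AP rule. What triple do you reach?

start (4,-4,4) = (f(1,0),f(0,1),f(1,1))
replace slot 3: 2·(4+(-4)) − 4 = -4 → (4,-4,-4)
replace slot 2: 2·(4+(-4)) − (-4) = 4 → (4,4,-4)
replace slot 3: 2·(4+4) − (-4) = 20 → (4,4,20)
replace slot 1: 2·(4+20) − 4 = 44 → (44,4,20)

44,4,20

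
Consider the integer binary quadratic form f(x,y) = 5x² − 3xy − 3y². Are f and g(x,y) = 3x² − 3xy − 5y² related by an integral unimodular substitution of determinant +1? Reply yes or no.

D₁ = 69, D₂ = 69
river cycle of f (length 4): (-3, 3, 5), (5, 7, -1), (-1, 7, 5), (5, 3, -3)
river cycle of g (length 4): (-5, 3, 3), (3, 3, -5), (-5, 7, 1), (1, 7, -5)
cycles differ ⇒ inequivalent

no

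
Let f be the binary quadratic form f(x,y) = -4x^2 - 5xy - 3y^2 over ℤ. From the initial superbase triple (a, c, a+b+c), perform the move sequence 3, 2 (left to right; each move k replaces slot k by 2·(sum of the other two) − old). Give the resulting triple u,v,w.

start (-4,-3,-12) = (f(1,0),f(0,1),f(1,1))
replace slot 3: 2·((-4)+(-3)) − (-12) = -2 → (-4,-3,-2)
replace slot 2: 2·((-4)+(-2)) − (-3) = -9 → (-4,-9,-2)

-4,-9,-2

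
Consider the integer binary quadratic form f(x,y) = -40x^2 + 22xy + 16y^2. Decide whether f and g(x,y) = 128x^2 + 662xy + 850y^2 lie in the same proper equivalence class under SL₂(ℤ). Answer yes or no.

D₁ = 3044, D₂ = 3044
river cycle of f (length 10): (16, 42, -20), (-20, 38, 20), (20, 42, -16), (-16, 54, 2), (2, 54, -16), (-16, 42, 20), (20, 38, -20), (-20, 42, 16), (16, 54, -2), (-2, 54, 16)
river cycle of g (length 10): (16, 42, -20), (-20, 38, 20), (20, 42, -16), (-16, 54, 2), (2, 54, -16), (-16, 42, 20), (20, 38, -20), (-20, 42, 16), (16, 54, -2), (-2, 54, 16)
cycles coincide ⇒ equivalent

yes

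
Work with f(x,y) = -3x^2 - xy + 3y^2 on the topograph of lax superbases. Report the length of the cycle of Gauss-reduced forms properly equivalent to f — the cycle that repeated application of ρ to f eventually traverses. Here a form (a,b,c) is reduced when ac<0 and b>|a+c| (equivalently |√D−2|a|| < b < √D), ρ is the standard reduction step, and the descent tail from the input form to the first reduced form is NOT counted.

D = 37, ⌊√D⌋ = 6
descent: ρ → (3,1,-3)  [lands on river]
river: ρ → (-3,5,1)
river: ρ → (1,5,-3)
river: ρ → (-3,1,3)
river: ρ → (3,5,-1)
river: ρ → (-1,5,3)
ρ-cycle length = 6 (tail of 1 descent step not counted)

6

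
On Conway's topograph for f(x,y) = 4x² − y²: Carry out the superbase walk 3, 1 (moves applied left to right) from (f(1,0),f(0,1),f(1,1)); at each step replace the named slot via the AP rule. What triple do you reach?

start (4,-1,3) = (f(1,0),f(0,1),f(1,1))
replace slot 3: 2·(4+(-1)) − 3 = 3 → (4,-1,3)
replace slot 1: 2·((-1)+3) − 4 = 0 → (0,-1,3)

0,-1,3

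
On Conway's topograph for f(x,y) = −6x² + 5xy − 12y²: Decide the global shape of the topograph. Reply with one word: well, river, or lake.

D = b²−4ac = 5² − 4·(-6)·(-12) = -263
D < 0 ⇒ definite ⇒ every region one sign ⇒ single well

well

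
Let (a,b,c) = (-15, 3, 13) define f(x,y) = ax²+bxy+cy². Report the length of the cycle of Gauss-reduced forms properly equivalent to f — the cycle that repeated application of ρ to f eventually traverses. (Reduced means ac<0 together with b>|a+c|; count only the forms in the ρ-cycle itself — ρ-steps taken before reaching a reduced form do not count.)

D = 789, ⌊√D⌋ = 28
river: ρ → (13,23,-5)
river: ρ → (-5,27,3)
river: ρ → (3,27,-5)
river: ρ → (-5,23,13)
river: ρ → (13,3,-15)
river: ρ → (-15,27,1)
river: ρ → (1,27,-15)
river: ρ → (-15,3,13)
ρ-cycle length = 8 (tail of 0 descent steps not counted)

8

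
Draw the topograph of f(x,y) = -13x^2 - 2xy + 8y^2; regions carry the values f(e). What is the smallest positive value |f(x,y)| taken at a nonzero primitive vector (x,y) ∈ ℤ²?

descent: ρ → (8,18,-3)  [lands on river]
river: ρ → (-3,18,8)
river: ρ → (8,14,-7)
river: ρ → (-7,14,8)
closes: descent 1, river 4
min |a| on river = 3

3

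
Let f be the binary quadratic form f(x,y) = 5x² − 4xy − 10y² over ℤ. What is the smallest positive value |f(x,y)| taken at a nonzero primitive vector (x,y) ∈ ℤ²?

descent: ρ → (-10,4,5)
descent: ρ → (5,6,-9)  [lands on river]
river: ρ → (-9,12,2)
river: ρ → (2,12,-9)
river: ρ → (-9,6,5)
river: ρ → (5,14,-1)
river: ρ → (-1,14,5)
closes: descent 2, river 6
min |a| on river = 1

1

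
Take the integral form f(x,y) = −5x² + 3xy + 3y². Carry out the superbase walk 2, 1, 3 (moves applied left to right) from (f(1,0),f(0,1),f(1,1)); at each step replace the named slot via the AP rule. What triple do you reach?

start (-5,3,1) = (f(1,0),f(0,1),f(1,1))
replace slot 2: 2·((-5)+1) − 3 = -11 → (-5,-11,1)
replace slot 1: 2·((-11)+1) − (-5) = -15 → (-15,-11,1)
replace slot 3: 2·((-15)+(-11)) − 1 = -53 → (-15,-11,-53)

-15,-11,-53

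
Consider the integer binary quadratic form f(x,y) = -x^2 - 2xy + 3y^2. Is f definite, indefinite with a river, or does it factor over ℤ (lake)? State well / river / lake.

D = b²−4ac = (-2)² − 4·(-1)·3 = 16
D = 4² is a perfect square ⇒ form factors over ℤ ⇒ lakes

lake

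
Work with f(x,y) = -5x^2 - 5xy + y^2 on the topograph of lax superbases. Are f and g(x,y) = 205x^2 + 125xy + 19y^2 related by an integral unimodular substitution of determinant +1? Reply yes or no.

D₁ = 45, D₂ = 45
river cycle of f (length 2): (1, 5, -5), (-5, 5, 1)
river cycle of g (length 2): (1, 5, -5), (-5, 5, 1)
cycles coincide ⇒ equivalent

yes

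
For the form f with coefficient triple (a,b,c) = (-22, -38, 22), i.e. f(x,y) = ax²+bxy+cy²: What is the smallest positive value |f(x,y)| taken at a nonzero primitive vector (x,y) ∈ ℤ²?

descent: ρ → (22,38,-22)  [lands on river]
river: ρ → (-22,50,10)
river: ρ → (10,50,-22)
river: ρ → (-22,38,22)
river: ρ → (22,50,-10)
river: ρ → (-10,50,22)
closes: descent 1, river 6
min |a| on river = 10

10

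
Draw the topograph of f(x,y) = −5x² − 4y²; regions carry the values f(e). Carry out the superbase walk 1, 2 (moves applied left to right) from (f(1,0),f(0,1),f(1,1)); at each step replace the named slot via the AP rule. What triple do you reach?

start (-5,-4,-9) = (f(1,0),f(0,1),f(1,1))
replace slot 1: 2·((-4)+(-9)) − (-5) = -21 → (-21,-4,-9)
replace slot 2: 2·((-21)+(-9)) − (-4) = -56 → (-21,-56,-9)

-21,-56,-9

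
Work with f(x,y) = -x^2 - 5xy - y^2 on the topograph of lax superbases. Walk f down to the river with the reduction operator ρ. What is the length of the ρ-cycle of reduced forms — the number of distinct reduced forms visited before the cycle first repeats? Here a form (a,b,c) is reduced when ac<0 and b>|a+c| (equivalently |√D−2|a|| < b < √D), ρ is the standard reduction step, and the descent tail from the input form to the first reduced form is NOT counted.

D = 21, ⌊√D⌋ = 4
descent: ρ → (-1,3,3)  [lands on river]
river: ρ → (3,3,-1)
ρ-cycle length = 2 (tail of 1 descent step not counted)

2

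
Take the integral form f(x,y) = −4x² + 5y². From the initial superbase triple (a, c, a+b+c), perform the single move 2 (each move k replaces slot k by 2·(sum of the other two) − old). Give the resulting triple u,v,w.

start (-4,5,1) = (f(1,0),f(0,1),f(1,1))
replace slot 2: 2·((-4)+1) − 5 = -11 → (-4,-11,1)

-4,-11,1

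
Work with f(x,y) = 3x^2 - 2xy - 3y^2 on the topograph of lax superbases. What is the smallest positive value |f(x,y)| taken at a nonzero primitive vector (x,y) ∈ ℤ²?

descent: ρ → (-3,2,3)  [lands on river]
river: ρ → (3,4,-2)
river: ρ → (-2,4,3)
river: ρ → (3,2,-3)
river: ρ → (-3,4,2)
river: ρ → (2,4,-3)
closes: descent 1, river 6
min |a| on river = 2

2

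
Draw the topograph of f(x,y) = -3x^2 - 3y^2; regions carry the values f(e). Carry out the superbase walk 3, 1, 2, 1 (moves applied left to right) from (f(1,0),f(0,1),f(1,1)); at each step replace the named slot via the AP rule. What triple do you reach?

start (-3,-3,-6) = (f(1,0),f(0,1),f(1,1))
replace slot 3: 2·((-3)+(-3)) − (-6) = -6 → (-3,-3,-6)
replace slot 1: 2·((-3)+(-6)) − (-3) = -15 → (-15,-3,-6)
replace slot 2: 2·((-15)+(-6)) − (-3) = -39 → (-15,-39,-6)
replace slot 1: 2·((-39)+(-6)) − (-15) = -75 → (-75,-39,-6)

-75,-39,-6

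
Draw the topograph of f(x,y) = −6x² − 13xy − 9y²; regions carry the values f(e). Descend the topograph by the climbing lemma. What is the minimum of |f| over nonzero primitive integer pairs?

translate: b→1 (≡13 mod 12), so (6,13,9)→(6,1,2)
flip: (6,1,2)→(2,-1,6)
reduced (well bottom): (2,-1,6) with a≤c, −a<b≤a
well minimum |f| = |-2| = 2 (negative-definite)

2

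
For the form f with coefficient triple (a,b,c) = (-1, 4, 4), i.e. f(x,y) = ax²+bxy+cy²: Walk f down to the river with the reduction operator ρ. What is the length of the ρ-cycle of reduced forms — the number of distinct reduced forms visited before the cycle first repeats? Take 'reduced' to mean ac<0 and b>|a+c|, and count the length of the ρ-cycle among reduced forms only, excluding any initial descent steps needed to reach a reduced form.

D = 32, ⌊√D⌋ = 5
river: ρ → (4,4,-1)
river: ρ → (-1,4,4)
ρ-cycle length = 2 (tail of 0 descent steps not counted)

2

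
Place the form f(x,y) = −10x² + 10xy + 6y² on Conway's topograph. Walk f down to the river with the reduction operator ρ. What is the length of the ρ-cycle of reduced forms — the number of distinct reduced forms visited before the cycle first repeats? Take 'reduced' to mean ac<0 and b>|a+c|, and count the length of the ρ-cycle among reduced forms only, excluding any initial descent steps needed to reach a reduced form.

D = 340, ⌊√D⌋ = 18
river: ρ → (6,14,-6)
river: ρ → (-6,10,10)
river: ρ → (10,10,-6)
river: ρ → (-6,14,6)
river: ρ → (6,10,-10)
river: ρ → (-10,10,6)
ρ-cycle length = 6 (tail of 0 descent steps not counted)

6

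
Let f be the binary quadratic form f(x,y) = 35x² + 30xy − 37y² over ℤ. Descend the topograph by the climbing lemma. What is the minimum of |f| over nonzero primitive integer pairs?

river: ρ → (-37,44,28)
river: ρ → (28,68,-13)
river: ρ → (-13,62,43)
river: ρ → (43,24,-32)
river: ρ → (-32,40,35)
river: ρ → (35,30,-37)
closes: descent 0, river 6
min |a| on river = 13

13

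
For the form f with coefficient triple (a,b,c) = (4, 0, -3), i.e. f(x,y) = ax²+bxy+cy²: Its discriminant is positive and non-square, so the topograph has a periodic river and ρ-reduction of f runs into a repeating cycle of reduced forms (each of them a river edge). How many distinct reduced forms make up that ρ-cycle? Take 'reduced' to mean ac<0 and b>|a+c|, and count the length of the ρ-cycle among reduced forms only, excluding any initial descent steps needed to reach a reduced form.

D = 48, ⌊√D⌋ = 6
descent: ρ → (-3,6,1)  [lands on river]
river: ρ → (1,6,-3)
ρ-cycle length = 2 (tail of 1 descent step not counted)

2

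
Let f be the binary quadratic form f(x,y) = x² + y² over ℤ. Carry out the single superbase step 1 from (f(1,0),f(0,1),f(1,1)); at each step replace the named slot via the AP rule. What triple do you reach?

start (1,1,2) = (f(1,0),f(0,1),f(1,1))
replace slot 1: 2·(1+2) − 1 = 5 → (5,1,2)

5,1,2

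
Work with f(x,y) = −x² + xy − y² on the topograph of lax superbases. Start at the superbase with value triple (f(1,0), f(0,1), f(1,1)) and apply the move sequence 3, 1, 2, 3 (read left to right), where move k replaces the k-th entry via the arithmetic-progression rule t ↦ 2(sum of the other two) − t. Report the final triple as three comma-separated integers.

start (-1,-1,-1) = (f(1,0),f(0,1),f(1,1))
replace slot 3: 2·((-1)+(-1)) − (-1) = -3 → (-1,-1,-3)
replace slot 1: 2·((-1)+(-3)) − (-1) = -7 → (-7,-1,-3)
replace slot 2: 2·((-7)+(-3)) − (-1) = -19 → (-7,-19,-3)
replace slot 3: 2·((-7)+(-19)) − (-3) = -49 → (-7,-19,-49)

-7,-19,-49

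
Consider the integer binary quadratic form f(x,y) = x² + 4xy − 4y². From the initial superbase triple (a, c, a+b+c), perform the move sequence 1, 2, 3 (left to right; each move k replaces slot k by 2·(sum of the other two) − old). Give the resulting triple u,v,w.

start (1,-4,1) = (f(1,0),f(0,1),f(1,1))
replace slot 1: 2·((-4)+1) − 1 = -7 → (-7,-4,1)
replace slot 2: 2·((-7)+1) − (-4) = -8 → (-7,-8,1)
replace slot 3: 2·((-7)+(-8)) − 1 = -31 → (-7,-8,-31)

-7,-8,-31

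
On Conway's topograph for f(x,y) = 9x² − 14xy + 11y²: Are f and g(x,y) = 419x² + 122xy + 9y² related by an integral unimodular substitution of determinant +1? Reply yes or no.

D₁ = -200, D₂ = -200
f: translate: b→4 (≡-14 mod 18), so (9,-14,11)→(9,4,6)
f: flip: (9,4,6)→(6,-4,9)
f: reduced (well bottom): (6,-4,9) with a≤c, −a<b≤a
g: flip: (419,122,9)→(9,-122,419)
g: translate: b→4 (≡-122 mod 18), so (9,-122,419)→(9,4,6)
g: flip: (9,4,6)→(6,-4,9)
g: reduced (well bottom): (6,-4,9) with a≤c, −a<b≤a
reduced forms (6, -4, 9) vs (6, -4, 9) ⇒ equivalent

yes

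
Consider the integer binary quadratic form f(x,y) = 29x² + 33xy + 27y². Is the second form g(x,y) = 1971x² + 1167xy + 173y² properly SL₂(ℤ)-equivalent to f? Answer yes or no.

D₁ = -2043, D₂ = -2043
f: translate: b→-25 (≡33 mod 58), so (29,33,27)→(29,-25,23)
f: flip: (29,-25,23)→(23,25,29)
f: translate: b→-21 (≡25 mod 46), so (23,25,29)→(23,-21,27)
f: reduced (well bottom): (23,-21,27) with a≤c, −a<b≤a
g: flip: (1971,1167,173)→(173,-1167,1971)
g: translate: b→-129 (≡-1167 mod 346), so (173,-1167,1971)→(173,-129,27)
g: flip: (173,-129,27)→(27,129,173)
g: translate: b→21 (≡129 mod 54), so (27,129,173)→(27,21,23)
g: flip: (27,21,23)→(23,-21,27)
g: reduced (well bottom): (23,-21,27) with a≤c, −a<b≤a
reduced forms (23, -21, 27) vs (23, -21, 27) ⇒ equivalent

yes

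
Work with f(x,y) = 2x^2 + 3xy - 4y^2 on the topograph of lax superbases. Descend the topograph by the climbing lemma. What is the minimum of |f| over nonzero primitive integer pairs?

river: ρ → (-4,5,1)
river: ρ → (1,5,-4)
river: ρ → (-4,3,2)
river: ρ → (2,5,-2)
river: ρ → (-2,3,4)
river: ρ → (4,5,-1)
river: ρ → (-1,5,4)
river: ρ → (4,3,-2)
river: ρ → (-2,5,2)
river: ρ → (2,3,-4)
closes: descent 0, river 10
min |a| on river = 1

1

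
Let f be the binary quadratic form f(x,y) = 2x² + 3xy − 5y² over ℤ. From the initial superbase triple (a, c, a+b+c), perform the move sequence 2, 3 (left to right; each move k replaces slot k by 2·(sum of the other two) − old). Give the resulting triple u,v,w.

start (2,-5,0) = (f(1,0),f(0,1),f(1,1))
replace slot 2: 2·(2+0) − (-5) = 9 → (2,9,0)
replace slot 3: 2·(2+9) − 0 = 22 → (2,9,22)

2,9,22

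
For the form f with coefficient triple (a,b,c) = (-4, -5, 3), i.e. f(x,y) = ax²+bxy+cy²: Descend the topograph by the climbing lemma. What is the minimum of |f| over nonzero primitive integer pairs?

descent: ρ → (3,5,-4)  [lands on river]
river: ρ → (-4,3,4)
river: ρ → (4,5,-3)
river: ρ → (-3,7,2)
river: ρ → (2,5,-6)
river: ρ → (-6,7,1)
river: ρ → (1,7,-6)
river: ρ → (-6,5,2)
river: ρ → (2,7,-3)
river: ρ → (-3,5,4)
river: ρ → (4,3,-4)
river: ρ → (-4,5,3)
river: ρ → (3,7,-2)
river: ρ → (-2,5,6)
river: ρ → (6,7,-1)
river: ρ → (-1,7,6)
river: ρ → (6,5,-2)
river: ρ → (-2,7,3)
closes: descent 1, river 18
min |a| on river = 1

1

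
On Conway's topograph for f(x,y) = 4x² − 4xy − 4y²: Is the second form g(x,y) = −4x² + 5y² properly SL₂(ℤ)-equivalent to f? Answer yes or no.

D₁ = 80, D₂ = 80
river cycle of f (length 2): (-4, 4, 4), (4, 4, -4)
river cycle of g (length 2): (-4, 8, 1), (1, 8, -4)
cycles differ ⇒ inequivalent

no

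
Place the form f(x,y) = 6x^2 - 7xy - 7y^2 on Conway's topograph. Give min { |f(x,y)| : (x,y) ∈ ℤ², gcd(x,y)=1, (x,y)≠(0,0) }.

descent: ρ → (-7,7,6)  [lands on river]
river: ρ → (6,5,-8)
river: ρ → (-8,11,3)
river: ρ → (3,13,-4)
river: ρ → (-4,11,6)
river: ρ → (6,13,-2)
river: ρ → (-2,11,12)
river: ρ → (12,13,-1)
river: ρ → (-1,13,12)
river: ρ → (12,11,-2)
river: ρ → (-2,13,6)
river: ρ → (6,11,-4)
river: ρ → (-4,13,3)
river: ρ → (3,11,-8)
river: ρ → (-8,5,6)
river: ρ → (6,7,-7)
closes: descent 1, river 16
min |a| on river = 1

1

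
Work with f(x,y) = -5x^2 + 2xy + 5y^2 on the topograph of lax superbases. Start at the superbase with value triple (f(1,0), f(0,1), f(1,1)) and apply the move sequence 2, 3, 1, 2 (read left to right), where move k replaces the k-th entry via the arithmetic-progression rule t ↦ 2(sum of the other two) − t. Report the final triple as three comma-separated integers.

start (-5,5,2) = (f(1,0),f(0,1),f(1,1))
replace slot 2: 2·((-5)+2) − 5 = -11 → (-5,-11,2)
replace slot 3: 2·((-5)+(-11)) − 2 = -34 → (-5,-11,-34)
replace slot 1: 2·((-11)+(-34)) − (-5) = -85 → (-85,-11,-34)
replace slot 2: 2·((-85)+(-34)) − (-11) = -227 → (-85,-227,-34)

-85,-227,-34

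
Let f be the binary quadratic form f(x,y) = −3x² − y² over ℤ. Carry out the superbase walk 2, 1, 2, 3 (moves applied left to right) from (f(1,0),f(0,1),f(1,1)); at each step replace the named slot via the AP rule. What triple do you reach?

start (-3,-1,-4) = (f(1,0),f(0,1),f(1,1))
replace slot 2: 2·((-3)+(-4)) − (-1) = -13 → (-3,-13,-4)
replace slot 1: 2·((-13)+(-4)) − (-3) = -31 → (-31,-13,-4)
replace slot 2: 2·((-31)+(-4)) − (-13) = -57 → (-31,-57,-4)
replace slot 3: 2·((-31)+(-57)) − (-4) = -172 → (-31,-57,-172)

-31,-57,-172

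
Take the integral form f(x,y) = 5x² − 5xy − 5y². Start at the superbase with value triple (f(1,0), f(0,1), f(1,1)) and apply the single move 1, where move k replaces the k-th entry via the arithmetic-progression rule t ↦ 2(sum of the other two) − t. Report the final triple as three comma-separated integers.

start (5,-5,-5) = (f(1,0),f(0,1),f(1,1))
replace slot 1: 2·((-5)+(-5)) − 5 = -25 → (-25,-5,-5)

-25,-5,-5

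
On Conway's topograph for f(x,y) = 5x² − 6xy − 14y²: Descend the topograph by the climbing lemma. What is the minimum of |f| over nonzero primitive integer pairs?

descent: ρ → (-14,6,5)
descent: ρ → (5,14,-6)  [lands on river]
river: ρ → (-6,10,9)
river: ρ → (9,8,-7)
river: ρ → (-7,6,10)
river: ρ → (10,14,-3)
river: ρ → (-3,16,5)
closes: descent 2, river 6
min |a| on river = 3

3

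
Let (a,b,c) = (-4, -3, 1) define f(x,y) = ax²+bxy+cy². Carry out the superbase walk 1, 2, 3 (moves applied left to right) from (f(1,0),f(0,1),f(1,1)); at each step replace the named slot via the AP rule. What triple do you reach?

start (-4,1,-6) = (f(1,0),f(0,1),f(1,1))
replace slot 1: 2·(1+(-6)) − (-4) = -6 → (-6,1,-6)
replace slot 2: 2·((-6)+(-6)) − 1 = -25 → (-6,-25,-6)
replace slot 3: 2·((-6)+(-25)) − (-6) = -56 → (-6,-25,-56)

-6,-25,-56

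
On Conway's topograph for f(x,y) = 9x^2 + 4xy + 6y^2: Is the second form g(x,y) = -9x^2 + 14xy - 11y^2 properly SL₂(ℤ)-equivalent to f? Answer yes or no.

D₁ = -200, D₂ = -200
f: flip: (9,4,6)→(6,-4,9)
f: reduced (well bottom): (6,-4,9) with a≤c, −a<b≤a
g is negative-definite; reduce −g:
−g: translate: b→4 (≡-14 mod 18), so (9,-14,11)→(9,4,6)
−g: flip: (9,4,6)→(6,-4,9)
−g: reduced (well bottom): (6,-4,9) with a≤c, −a<b≤a
flip sign back: reduced form of g is (-6,4,-9)
reduced forms (6, -4, 9) vs (-6, 4, -9) ⇒ inequivalent

no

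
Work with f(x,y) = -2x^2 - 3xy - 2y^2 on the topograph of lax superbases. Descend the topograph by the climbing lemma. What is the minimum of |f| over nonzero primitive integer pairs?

translate: b→-1 (≡3 mod 4), so (2,3,2)→(2,-1,1)
flip: (2,-1,1)→(1,1,2)
reduced (well bottom): (1,1,2) with a≤c, −a<b≤a
well minimum |f| = |-1| = 1 (negative-definite)

1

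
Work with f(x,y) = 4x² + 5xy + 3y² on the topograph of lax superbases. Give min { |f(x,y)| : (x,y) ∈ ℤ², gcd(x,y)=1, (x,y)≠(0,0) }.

translate: b→-3 (≡5 mod 8), so (4,5,3)→(4,-3,2)
flip: (4,-3,2)→(2,3,4)
translate: b→-1 (≡3 mod 4), so (2,3,4)→(2,-1,3)
reduced (well bottom): (2,-1,3) with a≤c, −a<b≤a
well minimum = a = 2

2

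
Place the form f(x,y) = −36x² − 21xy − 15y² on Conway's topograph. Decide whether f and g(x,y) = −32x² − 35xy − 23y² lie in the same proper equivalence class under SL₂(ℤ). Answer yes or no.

D₁ = -1719, D₂ = -1719
f is negative-definite; reduce −f:
−f: flip: (36,21,15)→(15,-21,36)
−f: translate: b→9 (≡-21 mod 30), so (15,-21,36)→(15,9,30)
−f: reduced (well bottom): (15,9,30) with a≤c, −a<b≤a
flip sign back: reduced form of f is (-15,-9,-30)
g is negative-definite; reduce −g:
−g: translate: b→-29 (≡35 mod 64), so (32,35,23)→(32,-29,20)
−g: flip: (32,-29,20)→(20,29,32)
−g: translate: b→-11 (≡29 mod 40), so (20,29,32)→(20,-11,23)
−g: reduced (well bottom): (20,-11,23) with a≤c, −a<b≤a
flip sign back: reduced form of g is (-20,11,-23)
reduced forms (-15, -9, -30) vs (-20, 11, -23) ⇒ inequivalent

no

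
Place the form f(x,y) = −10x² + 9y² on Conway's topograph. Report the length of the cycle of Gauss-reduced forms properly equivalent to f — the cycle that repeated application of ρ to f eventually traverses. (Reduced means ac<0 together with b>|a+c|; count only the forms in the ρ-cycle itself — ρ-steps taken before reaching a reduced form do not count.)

D = 360, ⌊√D⌋ = 18
descent: ρ → (9,18,-1)  [lands on river]
river: ρ → (-1,18,9)
ρ-cycle length = 2 (tail of 1 descent step not counted)

2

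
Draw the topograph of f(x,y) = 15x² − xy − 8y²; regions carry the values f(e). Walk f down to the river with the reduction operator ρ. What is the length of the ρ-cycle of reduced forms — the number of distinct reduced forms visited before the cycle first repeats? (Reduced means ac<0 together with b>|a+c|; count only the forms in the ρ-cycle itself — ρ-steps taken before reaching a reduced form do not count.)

D = 481, ⌊√D⌋ = 21
descent: ρ → (-8,17,6)  [lands on river]
river: ρ → (6,19,-5)
river: ρ → (-5,21,2)
river: ρ → (2,19,-15)
river: ρ → (-15,11,6)
river: ρ → (6,13,-13)
river: ρ → (-13,13,6)
river: ρ → (6,11,-15)
river: ρ → (-15,19,2)
river: ρ → (2,21,-5)
river: ρ → (-5,19,6)
river: ρ → (6,17,-8)
river: ρ → (-8,15,8)
river: ρ → (8,17,-6)
river: ρ → (-6,19,5)
river: ρ → (5,21,-2)
river: ρ → (-2,19,15)
river: ρ → (15,11,-6)
river: ρ → (-6,13,13)
river: ρ → (13,13,-6)
river: ρ → (-6,11,15)
river: ρ → (15,19,-2)
river: ρ → (-2,21,5)
river: ρ → (5,19,-6)
river: ρ → (-6,17,8)
river: ρ → (8,15,-8)
ρ-cycle length = 26 (tail of 1 descent step not counted)

26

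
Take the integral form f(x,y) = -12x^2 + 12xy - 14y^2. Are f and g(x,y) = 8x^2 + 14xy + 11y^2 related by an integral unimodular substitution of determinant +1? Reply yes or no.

D₁ = -528, D₂ = -156
discriminants differ ⇒ not SL₂(ℤ)-equivalent

no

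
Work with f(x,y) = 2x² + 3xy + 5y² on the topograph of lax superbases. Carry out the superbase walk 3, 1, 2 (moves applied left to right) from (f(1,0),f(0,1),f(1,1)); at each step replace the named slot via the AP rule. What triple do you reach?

start (2,5,10) = (f(1,0),f(0,1),f(1,1))
replace slot 3: 2·(2+5) − 10 = 4 → (2,5,4)
replace slot 1: 2·(5+4) − 2 = 16 → (16,5,4)
replace slot 2: 2·(16+4) − 5 = 35 → (16,35,4)

16,35,4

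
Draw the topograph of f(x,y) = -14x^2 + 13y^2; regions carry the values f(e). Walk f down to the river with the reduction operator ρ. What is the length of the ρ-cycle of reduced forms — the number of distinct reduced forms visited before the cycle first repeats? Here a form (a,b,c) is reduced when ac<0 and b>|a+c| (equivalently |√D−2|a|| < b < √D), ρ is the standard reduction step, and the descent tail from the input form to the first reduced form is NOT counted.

D = 728, ⌊√D⌋ = 26
descent: ρ → (13,26,-1)  [lands on river]
river: ρ → (-1,26,13)
ρ-cycle length = 2 (tail of 1 descent step not counted)

2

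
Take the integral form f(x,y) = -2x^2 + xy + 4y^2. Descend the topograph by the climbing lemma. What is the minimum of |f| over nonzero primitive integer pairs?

descent: ρ → (4,-1,-2)
descent: ρ → (-2,5,1)  [lands on river]
river: ρ → (1,5,-2)
river: ρ → (-2,3,3)
river: ρ → (3,3,-2)
closes: descent 2, river 4
min |a| on river = 1

1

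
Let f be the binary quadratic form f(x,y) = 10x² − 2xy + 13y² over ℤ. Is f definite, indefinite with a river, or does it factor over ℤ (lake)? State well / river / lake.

D = b²−4ac = (-2)² − 4·10·13 = -516
D < 0 ⇒ definite ⇒ every region one sign ⇒ single well

well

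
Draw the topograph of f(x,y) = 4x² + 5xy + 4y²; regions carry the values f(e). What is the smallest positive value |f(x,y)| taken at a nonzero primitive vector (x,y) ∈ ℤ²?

translate: b→-3 (≡5 mod 8), so (4,5,4)→(4,-3,3)
flip: (4,-3,3)→(3,3,4)
reduced (well bottom): (3,3,4) with a≤c, −a<b≤a
well minimum = a = 3

3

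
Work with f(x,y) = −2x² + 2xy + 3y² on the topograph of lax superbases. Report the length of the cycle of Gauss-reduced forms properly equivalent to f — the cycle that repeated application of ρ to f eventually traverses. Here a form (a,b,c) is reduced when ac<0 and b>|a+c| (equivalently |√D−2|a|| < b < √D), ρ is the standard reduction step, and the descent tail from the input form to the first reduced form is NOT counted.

D = 28, ⌊√D⌋ = 5
river: ρ → (3,4,-1)
river: ρ → (-1,4,3)
river: ρ → (3,2,-2)
river: ρ → (-2,2,3)
ρ-cycle length = 4 (tail of 0 descent steps not counted)

4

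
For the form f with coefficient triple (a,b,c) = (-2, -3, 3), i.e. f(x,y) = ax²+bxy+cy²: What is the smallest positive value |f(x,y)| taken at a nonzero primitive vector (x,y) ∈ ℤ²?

descent: ρ → (3,3,-2)  [lands on river]
river: ρ → (-2,5,1)
river: ρ → (1,5,-2)
river: ρ → (-2,3,3)
closes: descent 1, river 4
min |a| on river = 1

1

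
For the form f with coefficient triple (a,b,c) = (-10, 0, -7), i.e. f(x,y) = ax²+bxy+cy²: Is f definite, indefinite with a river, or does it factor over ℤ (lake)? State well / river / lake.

D = b²−4ac = 0² − 4·(-10)·(-7) = -280
D < 0 ⇒ definite ⇒ every region one sign ⇒ single well

well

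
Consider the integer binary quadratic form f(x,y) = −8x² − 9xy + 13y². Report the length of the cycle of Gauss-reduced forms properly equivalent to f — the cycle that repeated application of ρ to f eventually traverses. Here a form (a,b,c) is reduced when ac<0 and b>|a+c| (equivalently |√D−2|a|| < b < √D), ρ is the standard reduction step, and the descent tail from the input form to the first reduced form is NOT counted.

D = 497, ⌊√D⌋ = 22
descent: ρ → (13,9,-8)  [lands on river]
river: ρ → (-8,7,14)
river: ρ → (14,21,-1)
river: ρ → (-1,21,14)
river: ρ → (14,7,-8)
river: ρ → (-8,9,13)
river: ρ → (13,17,-4)
river: ρ → (-4,15,17)
river: ρ → (17,19,-2)
river: ρ → (-2,21,7)
river: ρ → (7,21,-2)
river: ρ → (-2,19,17)
river: ρ → (17,15,-4)
river: ρ → (-4,17,13)
ρ-cycle length = 14 (tail of 1 descent step not counted)

14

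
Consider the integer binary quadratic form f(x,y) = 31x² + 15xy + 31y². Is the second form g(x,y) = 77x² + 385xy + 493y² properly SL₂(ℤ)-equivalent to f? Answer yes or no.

D₁ = -3619, D₂ = -3619
f: reduced (well bottom): (31,15,31) with a≤c, −a<b≤a
g: translate: b→77 (≡385 mod 154), so (77,385,493)→(77,77,31)
g: flip: (77,77,31)→(31,-77,77)
g: translate: b→-15 (≡-77 mod 62), so (31,-77,77)→(31,-15,31)
g: flip: (31,-15,31)→(31,15,31)
g: reduced (well bottom): (31,15,31) with a≤c, −a<b≤a
reduced forms (31, 15, 31) vs (31, 15, 31) ⇒ equivalent

yes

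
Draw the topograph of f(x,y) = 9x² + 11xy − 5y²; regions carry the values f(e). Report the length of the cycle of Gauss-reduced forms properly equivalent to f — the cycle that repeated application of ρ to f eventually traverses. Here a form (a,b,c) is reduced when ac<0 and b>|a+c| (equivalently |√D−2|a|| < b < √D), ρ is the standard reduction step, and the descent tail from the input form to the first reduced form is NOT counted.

D = 301, ⌊√D⌋ = 17
river: ρ → (-5,9,11)
river: ρ → (11,13,-3)
river: ρ → (-3,17,1)
river: ρ → (1,17,-3)
river: ρ → (-3,13,11)
river: ρ → (11,9,-5)
river: ρ → (-5,11,9)
river: ρ → (9,7,-7)
river: ρ → (-7,7,9)
river: ρ → (9,11,-5)
ρ-cycle length = 10 (tail of 0 descent steps not counted)

10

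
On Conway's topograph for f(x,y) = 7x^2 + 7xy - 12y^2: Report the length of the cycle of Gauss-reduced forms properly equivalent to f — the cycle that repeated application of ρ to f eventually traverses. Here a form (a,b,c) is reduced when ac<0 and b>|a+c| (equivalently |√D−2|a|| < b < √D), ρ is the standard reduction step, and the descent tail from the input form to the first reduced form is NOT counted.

D = 385, ⌊√D⌋ = 19
river: ρ → (-12,17,2)
river: ρ → (2,19,-3)
river: ρ → (-3,17,8)
river: ρ → (8,15,-5)
river: ρ → (-5,15,8)
river: ρ → (8,17,-3)
river: ρ → (-3,19,2)
river: ρ → (2,17,-12)
river: ρ → (-12,7,7)
river: ρ → (7,7,-12)
ρ-cycle length = 10 (tail of 0 descent steps not counted)

10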